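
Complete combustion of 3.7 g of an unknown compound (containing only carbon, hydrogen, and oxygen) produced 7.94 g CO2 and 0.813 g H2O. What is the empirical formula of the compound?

mol C = 7.94 / 44.01 = 0.1804; mass C = 0.1804 × 12.01 = 2.167 g
mol H = 2 × (0.813 / 18.02) = 0.09023; mass H = 0.09023 × 1.008 = 0.09095 g
mass O = 3.7 − (2.258) = 1.442 g → mol O = 0.09014
Smallest is O at 0.09014 mol; normalising gives C 2.001, H 1.001, O 1.000
≈ 2:1:1 → C2HO

C2HO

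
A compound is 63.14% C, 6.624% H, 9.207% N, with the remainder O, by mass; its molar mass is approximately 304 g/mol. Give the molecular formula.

Assume 100 g: 63.14 g C, 6.624 g H, 9.207 g N, 21.029 g O.
n(C) = 63.14/12.01 = 5.257, n(H) = 6.624/1.008 = 6.571, n(N) = 9.207/14.01 = 0.6572, n(O) = 21.029/16.00 = 1.314
Divide by the smallest (0.6572 mol N): C 8.000, H 10.000, N 1.000, O 2.000
Ratio ≈ 8:10:1:2, so the empirical formula is C8H10NO2
Empirical-formula mass = 152.17 g/mol
n = 304 / 152.17 = 2.00 ≈ 2
Molecular formula = (C8H10NO2)×2 = C16H20N2O4

C16H20N2O4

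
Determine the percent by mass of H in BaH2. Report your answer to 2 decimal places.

1.45%

Molar mass = 1(137.33) + 2(1.008) = 139.346 g/mol
Mass of H per mole = 2 × 1.008 = 2.016 g
% H = 2.016 / 139.346 × 100 = 1.45%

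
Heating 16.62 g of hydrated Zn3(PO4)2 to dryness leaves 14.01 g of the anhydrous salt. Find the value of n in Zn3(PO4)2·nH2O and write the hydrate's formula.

Zn3(PO4)2·4H2O

Mass of water lost = 16.62 − 14.01 = 2.61 g → 2.61 / 18.02 = 0.1448 mol H2O
Molar mass of Zn3(PO4)2 = 386.08 g/mol → mol Zn3(PO4)2 = 14.01 / 386.08 = 0.03629
n = 0.1448 / 0.03629 = 3.99 ≈ 4 → Zn3(PO4)2·4H2O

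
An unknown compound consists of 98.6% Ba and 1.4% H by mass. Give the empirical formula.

BaH2

Assume 100 g: 98.6 g Ba, 1.4 g H.
n(Ba) = 98.6/137.33 = 0.718, n(H) = 1.4/1.008 = 1.389
Ratios (÷ 0.718): Ba 1.000, H 1.934
≈ 1:2 → BaH2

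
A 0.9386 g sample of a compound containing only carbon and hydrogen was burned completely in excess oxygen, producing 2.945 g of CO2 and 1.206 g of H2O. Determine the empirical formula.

CH2

mol C = 2.945 / 44.01 = 0.06692; mass C = 0.06692 × 12.01 = 0.8037 g
mol H = 2 × (1.206 / 18.02) = 0.1339; mass H = 0.1339 × 1.008 = 0.1349 g
Smallest is C at 0.06692 mol; normalising gives C 1.000, H 2.000
Ratio ≈ 1:2, so the empirical formula is CH2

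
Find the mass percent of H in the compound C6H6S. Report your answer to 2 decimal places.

5.49%

Molar mass = 6(12.01) + 6(1.008) + 1(32.07) = 110.178 g/mol
Mass of H per mole = 6 × 1.008 = 6.048 g
% H = 6.048 / 110.178 × 100 = 5.49%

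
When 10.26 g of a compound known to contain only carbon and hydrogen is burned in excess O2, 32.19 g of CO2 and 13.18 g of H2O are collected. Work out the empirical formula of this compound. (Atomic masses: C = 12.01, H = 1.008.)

mol C = 32.19 / 44.01 = 0.7314; mass C = 0.7314 × 12.01 = 8.784 g
mol H = 2 × (13.18 / 18.02) = 1.463; mass H = 1.463 × 1.008 = 1.475 g
Ratios (÷ 0.7314): C 1.000, H 2.000
≈ 1:2 → CH2

CH2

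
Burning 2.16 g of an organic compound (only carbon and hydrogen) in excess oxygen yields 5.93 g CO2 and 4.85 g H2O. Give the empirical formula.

mol C = 5.93 / 44.01 = 0.1347; mass C = 0.1347 × 12.01 = 1.618 g
mol H = 2 × (4.85 / 18.02) = 0.5383; mass H = 0.5383 × 1.008 = 0.5426 g
Smallest is C at 0.1347 mol; normalising gives C 1.000, H 3.995
Ratio ≈ 1:4, so the empirical formula is CH4

CH4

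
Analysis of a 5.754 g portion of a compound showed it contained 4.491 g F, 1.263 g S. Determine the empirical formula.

Moles — F: 4.491 / 19.00 = 0.2364 mol; S: 1.263 / 32.07 = 0.03938 mol
Ratios (÷ 0.03938): F 6.002, S 1.000
Ratio ≈ 6:1, so the empirical formula is F6S

F6S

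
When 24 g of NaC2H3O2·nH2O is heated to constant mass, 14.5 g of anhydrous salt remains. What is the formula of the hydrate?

Mass of water lost = 24 − 14.5 = 9.5 g → 9.5 / 18.02 = 0.5272 mol H2O
Molar mass of NaC2H3O2 = 82.03 g/mol → mol NaC2H3O2 = 14.5 / 82.03 = 0.1768
n = 0.5272 / 0.1768 = 2.98 ≈ 3 → NaC2H3O2·3H2O

NaC2H3O2·3H2O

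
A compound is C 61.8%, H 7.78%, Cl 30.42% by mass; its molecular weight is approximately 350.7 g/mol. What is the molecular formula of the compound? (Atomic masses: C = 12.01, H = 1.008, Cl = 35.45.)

C18H27Cl3

Assume 100 g: 61.8 g C, 7.78 g H, 30.42 g Cl.
C: 61.8 g ÷ 12.01 g/mol = 5.146 mol
H: 7.78 g ÷ 1.008 g/mol = 7.718 mol
Cl: 30.42 g ÷ 35.45 g/mol = 0.8581 mol
Divide by the smallest (0.8581 mol Cl): C 5.997, H 8.994, Cl 1.000
→ C6H9Cl
Empirical-formula mass = 116.58 g/mol
n = 350.7 / 116.58 = 3.01 ≈ 3
Molecular formula = (C6H9Cl)×3 = C18H27Cl3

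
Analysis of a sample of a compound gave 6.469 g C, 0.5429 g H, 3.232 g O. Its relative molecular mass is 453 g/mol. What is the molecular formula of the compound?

C: 6.469 g ÷ 12.01 g/mol = 0.5386 mol
H: 0.5429 g ÷ 1.008 g/mol = 0.5386 mol
O: 3.232 g ÷ 16.00 g/mol = 0.202 mol
Smallest is O at 0.202 mol; normalising gives C 2.667, H 2.666, O 1.000
Scaling by 3: C 8.00, H 8.00, O 3.00 → C8H8O3
Empirical-formula mass = 152.14 g/mol
n = 453 / 152.14 = 2.98 ≈ 3
Molecular formula = (C8H8O3)×3 = C24H24O9

C24H24O9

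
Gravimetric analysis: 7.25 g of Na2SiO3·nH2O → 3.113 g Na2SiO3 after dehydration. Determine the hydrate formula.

Na2SiO3·9H2O

Mass of water lost = 7.25 − 3.113 = 4.137 g → 4.137 / 18.02 = 0.2296 mol H2O
Molar mass of Na2SiO3 = 122.07 g/mol → mol Na2SiO3 = 3.113 / 122.07 = 0.0255
n = 0.2296 / 0.0255 = 9.00 ≈ 9 → Na2SiO3·9H2O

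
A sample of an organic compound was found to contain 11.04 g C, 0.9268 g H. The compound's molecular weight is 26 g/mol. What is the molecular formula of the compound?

C2H2

Moles — C: 11.04 / 12.01 = 0.9192 mol; H: 0.9268 / 1.008 = 0.9194 mol
Divide by the smallest (0.9192 mol C): C 1.000, H 1.000
Ratio ≈ 1:1, so the empirical formula is CH
Empirical-formula mass = 13.02 g/mol
n = 26 / 13.02 = 2.00 ≈ 2
Molecular formula = (CH)×2 = C2H2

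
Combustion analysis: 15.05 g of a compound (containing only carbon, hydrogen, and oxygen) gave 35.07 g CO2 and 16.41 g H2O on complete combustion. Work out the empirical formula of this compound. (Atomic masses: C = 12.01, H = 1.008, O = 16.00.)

mol C = 35.07 / 44.01 = 0.7969; mass C = 0.7969 × 12.01 = 9.570 g
mol H = 2 × (16.41 / 18.02) = 1.821; mass H = 1.821 × 1.008 = 1.836 g
mass O = 15.05 − (11.41) = 3.644 g → mol O = 0.2277
Divide by the smallest (0.2277 mol O): C 3.499, H 7.997, O 1.000
×2: C 7.00, H 15.99, O 2.00 → C7H16O2

C7H16O2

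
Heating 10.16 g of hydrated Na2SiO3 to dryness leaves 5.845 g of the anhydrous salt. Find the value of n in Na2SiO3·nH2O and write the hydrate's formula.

Mass of water lost = 10.16 − 5.845 = 4.315 g → 4.315 / 18.02 = 0.2395 mol H2O
Molar mass of Na2SiO3 = 122.07 g/mol → mol Na2SiO3 = 5.845 / 122.07 = 0.04788
n = 0.2395 / 0.04788 = 5.00 ≈ 5 → Na2SiO3·5H2O

Na2SiO3·5H2O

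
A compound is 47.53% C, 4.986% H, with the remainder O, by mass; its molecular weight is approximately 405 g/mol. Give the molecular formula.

C16H20O12

Assume 100 g: 47.53 g C, 4.986 g H, 47.484 g O.
n(C) = 47.53/12.01 = 3.958, n(H) = 4.986/1.008 = 4.946, n(O) = 47.484/16.00 = 2.968
Smallest is O at 2.968 mol; normalising gives C 1.334, H 1.667, O 1.000
Multiply by 3: C 4.00, H 5.00, O 3.00 → C4H5O3
Empirical-formula mass = 101.08 g/mol
n = 405 / 101.08 = 4.01 ≈ 4
Molecular formula = (C4H5O3)×4 = C16H20O12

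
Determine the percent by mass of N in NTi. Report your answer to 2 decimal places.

Molar mass = 1(14.01) + 1(47.87) = 61.880 g/mol
Mass of N per mole = 1 × 14.01 = 14.010 g
% N = 14.010 / 61.880 × 100 = 22.64%

22.64%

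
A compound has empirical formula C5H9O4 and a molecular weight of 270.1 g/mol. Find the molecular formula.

Empirical-formula mass = 133.12 g/mol
n = 270.1 / 133.12 = 2.03 ≈ 2
Molecular formula = (C5H9O4)2 = C10H18O8

C10H18O8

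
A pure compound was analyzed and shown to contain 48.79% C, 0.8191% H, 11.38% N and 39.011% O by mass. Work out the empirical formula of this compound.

C5HNO3

Assume 100 g: 48.79 g C, 0.8191 g H, 11.38 g N, 39.011 g O.
n(C) = 48.79/12.01 = 4.062, n(H) = 0.8191/1.008 = 0.8126, n(N) = 11.38/14.01 = 0.8123, n(O) = 39.011/16.00 = 2.438
Smallest is N at 0.8123 mol; normalising gives C 5.001, H 1.000, N 1.000, O 3.002
→ C5HNO3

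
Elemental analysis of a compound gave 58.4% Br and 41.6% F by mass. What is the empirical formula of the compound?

BrF3

Assume 100 g: 58.4 g Br, 41.6 g F.
Br: 58.4 g ÷ 79.90 g/mol = 0.7309 mol
F: 41.6 g ÷ 19.00 g/mol = 2.189 mol
Divide by the smallest (0.7309 mol Br): Br 1.000, F 2.996
→ BrF3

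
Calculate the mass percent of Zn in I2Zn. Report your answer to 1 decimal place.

20.5%

Molar mass = 2(126.90) + 1(65.38) = 319.180 g/mol
Mass of Zn per mole = 1 × 65.38 = 65.380 g
% Zn = 65.380 / 319.180 × 100 = 20.5%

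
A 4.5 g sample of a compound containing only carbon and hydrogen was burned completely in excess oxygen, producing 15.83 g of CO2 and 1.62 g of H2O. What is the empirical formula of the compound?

mol C = 15.83 / 44.01 = 0.3597; mass C = 0.3597 × 12.01 = 4.320 g
mol H = 2 × (1.62 / 18.02) = 0.1798; mass H = 0.1798 × 1.008 = 0.1812 g
Divide by the smallest (0.1798 mol H): C 2.001, H 1.000
≈ 2:1 → C2H

C2H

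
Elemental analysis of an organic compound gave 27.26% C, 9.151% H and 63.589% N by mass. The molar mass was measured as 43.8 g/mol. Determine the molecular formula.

CH4N2

Assume 100 g: 27.26 g C, 9.151 g H, 63.589 g N.
Moles — C: 27.26 / 12.01 = 2.27 mol; H: 9.151 / 1.008 = 9.078 mol; N: 63.589 / 14.01 = 4.539 mol
Smallest is C at 2.27 mol; normalising gives C 1.000, H 4.000, N 2.000
→ CH4N2
Empirical-formula mass = 44.06 g/mol
n = 43.8 / 44.06 = 0.99 ≈ 1
Molecular formula = empirical formula = CH4N2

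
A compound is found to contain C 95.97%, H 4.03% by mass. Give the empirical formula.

C2H

Assume 100 g: 95.97 g C, 4.03 g H.
C: 95.97 g ÷ 12.01 g/mol = 7.991 mol
H: 4.03 g ÷ 1.008 g/mol = 3.998 mol
Ratios (÷ 3.998): C 1.999, H 1.000
Ratio ≈ 2:1, so the empirical formula is C2H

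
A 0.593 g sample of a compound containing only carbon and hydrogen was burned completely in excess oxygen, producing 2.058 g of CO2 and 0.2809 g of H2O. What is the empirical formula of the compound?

C3H2

mol C = 2.058 / 44.01 = 0.04676; mass C = 0.04676 × 12.01 = 0.5616 g
mol H = 2 × (0.2809 / 18.02) = 0.03118; mass H = 0.03118 × 1.008 = 0.03143 g
Ratios (÷ 0.03118): C 1.500, H 1.000
×2: C 3.00, H 2.00 → C3H2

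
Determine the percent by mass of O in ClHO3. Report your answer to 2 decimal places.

56.83%

Molar mass = 1(35.45) + 1(1.008) + 3(16.00) = 84.458 g/mol
Mass of O per mole = 3 × 16.00 = 48.000 g
% O = 48.000 / 84.458 × 100 = 56.83%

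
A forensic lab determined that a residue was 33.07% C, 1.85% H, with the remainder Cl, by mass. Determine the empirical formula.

Assume 100 g: 33.07 g C, 1.85 g H, 65.08 g Cl.
n(C) = 33.07/12.01 = 2.754, n(H) = 1.85/1.008 = 1.835, n(Cl) = 65.08/35.45 = 1.836
Ratios (÷ 1.835): C 1.500, H 1.000, Cl 1.000
Multiply by 2: C 3.00, H 2.00, Cl 2.00 → C3H2Cl2

C3H2Cl2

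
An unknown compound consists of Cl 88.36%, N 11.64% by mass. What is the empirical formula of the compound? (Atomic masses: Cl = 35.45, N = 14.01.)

Cl3N

Assume 100 g: 88.36 g Cl, 11.64 g N.
Cl: 88.36 g ÷ 35.45 g/mol = 2.493 mol
N: 11.64 g ÷ 14.01 g/mol = 0.8308 mol
Smallest is N at 0.8308 mol; normalising gives Cl 3.000, N 1.000
Ratio ≈ 3:1, so the empirical formula is Cl3N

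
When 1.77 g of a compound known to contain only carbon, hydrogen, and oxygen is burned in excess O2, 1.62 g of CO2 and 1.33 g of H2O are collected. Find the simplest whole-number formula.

mol C = 1.62 / 44.01 = 0.03681; mass C = 0.03681 × 12.01 = 0.4421 g
mol H = 2 × (1.33 / 18.02) = 0.1476; mass H = 0.1476 × 1.008 = 0.1488 g
mass O = 1.77 − (0.5909) = 1.179 g → mol O = 0.07369
Divide by the smallest (0.03681 mol C): C 1.000, H 4.010, O 2.002
→ CH4O2

CH4O2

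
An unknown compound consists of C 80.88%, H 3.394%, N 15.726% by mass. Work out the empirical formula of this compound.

Assume 100 g: 80.88 g C, 3.394 g H, 15.726 g N.
Moles — C: 80.88 / 12.01 = 6.734 mol; H: 3.394 / 1.008 = 3.367 mol; N: 15.726 / 14.01 = 1.122 mol
Smallest is N at 1.122 mol; normalising gives C 6.000, H 3.000, N 1.000
Ratio ≈ 6:3:1, so the empirical formula is C6H3N

C6H3N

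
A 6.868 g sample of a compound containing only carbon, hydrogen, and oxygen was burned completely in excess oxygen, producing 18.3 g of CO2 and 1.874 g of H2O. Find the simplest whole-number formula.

mol C = 18.3 / 44.01 = 0.4158; mass C = 0.4158 × 12.01 = 4.994 g
mol H = 2 × (1.874 / 18.02) = 0.2080; mass H = 0.2080 × 1.008 = 0.2097 g
mass O = 6.868 − (5.204) = 1.664 g → mol O = 0.1040
Smallest is O at 0.104 mol; normalising gives C 3.997, H 1.999, O 1.000
≈ 4:2:1 → C4H2O

C4H2O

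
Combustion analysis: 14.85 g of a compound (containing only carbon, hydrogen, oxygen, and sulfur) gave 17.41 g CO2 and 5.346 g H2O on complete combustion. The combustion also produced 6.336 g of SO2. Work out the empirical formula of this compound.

C4H6O4S

mol C = 17.41 / 44.01 = 0.3956; mass C = 0.3956 × 12.01 = 4.751 g
mol H = 2 × (5.346 / 18.02) = 0.5933; mass H = 0.5933 × 1.008 = 0.5981 g
mol S = 6.336 / 64.07 = 0.09889; mass S = 3.171 g
mass O = 14.85 − (8.521) = 6.329 g → mol O = 0.3956
Divide by the smallest (0.09889 mol S): C 4.000, H 6.000, O 4.000, S 1.000
Ratio ≈ 4:6:4:1, so the empirical formula is C4H6O4S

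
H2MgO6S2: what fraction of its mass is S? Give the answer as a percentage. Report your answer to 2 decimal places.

34.40%

Molar mass = 2(1.008) + 1(24.31) + 6(16.00) + 2(32.07) = 186.466 g/mol
Mass of S per mole = 2 × 32.07 = 64.140 g
% S = 64.140 / 186.466 × 100 = 34.40%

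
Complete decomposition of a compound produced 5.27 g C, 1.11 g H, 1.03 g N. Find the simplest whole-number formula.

C: 5.27 g ÷ 12.01 g/mol = 0.4388 mol
H: 1.11 g ÷ 1.008 g/mol = 1.101 mol
N: 1.03 g ÷ 14.01 g/mol = 0.07352 mol
Ratios (÷ 0.07352): C 5.969, H 14.978, N 1.000
→ C6H15N

C6H15N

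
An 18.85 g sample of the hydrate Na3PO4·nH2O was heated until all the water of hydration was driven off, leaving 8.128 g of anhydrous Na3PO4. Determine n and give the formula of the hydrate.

Mass of water lost = 18.85 − 8.128 = 10.72 g → 10.72 / 18.02 = 0.595 mol H2O
Molar mass of Na3PO4 = 163.94 g/mol → mol Na3PO4 = 8.128 / 163.94 = 0.04958
n = 0.595 / 0.04958 = 12.00 ≈ 12 → Na3PO4·12H2O

Na3PO4·12H2O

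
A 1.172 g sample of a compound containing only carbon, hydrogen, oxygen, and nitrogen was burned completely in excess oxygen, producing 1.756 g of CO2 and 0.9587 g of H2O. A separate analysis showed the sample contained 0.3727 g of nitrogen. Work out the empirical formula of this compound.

mol C = 1.756 / 44.01 = 0.03990; mass C = 0.03990 × 12.01 = 0.4792 g
mol H = 2 × (0.9587 / 18.02) = 0.1064; mass H = 0.1064 × 1.008 = 0.1073 g
mol N = 0.3727 / 14.01 = 0.02660
mass O = 1.172 − (0.9592) = 0.2128 g → mol O = 0.01330
Ratios (÷ 0.0133): C 2.999, H 7.999, N 2.000, O 1.000
Ratio ≈ 3:8:2:1, so the empirical formula is C3H8N2O

C3H8N2O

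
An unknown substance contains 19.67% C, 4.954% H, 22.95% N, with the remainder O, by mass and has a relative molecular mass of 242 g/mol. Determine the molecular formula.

Assume 100 g: 19.67 g C, 4.954 g H, 22.95 g N, 52.426 g O.
Moles — C: 19.67 / 12.01 = 1.638 mol; H: 4.954 / 1.008 = 4.915 mol; N: 22.95 / 14.01 = 1.638 mol; O: 52.426 / 16.00 = 3.277 mol
Smallest is C at 1.638 mol; normalising gives C 1.000, H 3.001, N 1.000, O 2.001
Ratio ≈ 1:3:1:2, so the empirical formula is CH3NO2
Empirical-formula mass = 61.04 g/mol
n = 242 / 61.04 = 3.96 ≈ 4
Molecular formula = (CH3NO2)×4 = C4H12N4O8

C4H12N4O8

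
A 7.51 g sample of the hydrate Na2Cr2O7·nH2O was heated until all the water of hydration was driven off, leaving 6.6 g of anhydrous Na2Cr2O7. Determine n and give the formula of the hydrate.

Na2Cr2O7·2H2O

Mass of water lost = 7.51 − 6.6 = 0.91 g → 0.91 / 18.02 = 0.0505 mol H2O
Molar mass of Na2Cr2O7 = 261.98 g/mol → mol Na2Cr2O7 = 6.6 / 261.98 = 0.02519
n = 0.0505 / 0.02519 = 2.00 ≈ 2 → Na2Cr2O7·2H2O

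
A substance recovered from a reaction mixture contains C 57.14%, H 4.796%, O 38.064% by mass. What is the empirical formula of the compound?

C2H2O

Assume 100 g: 57.14 g C, 4.796 g H, 38.064 g O.
n(C) = 57.14/12.01 = 4.758, n(H) = 4.796/1.008 = 4.758, n(O) = 38.064/16.00 = 2.379
Ratios (÷ 2.379): C 2.000, H 2.000, O 1.000
Ratio ≈ 2:2:1, so the empirical formula is C2H2O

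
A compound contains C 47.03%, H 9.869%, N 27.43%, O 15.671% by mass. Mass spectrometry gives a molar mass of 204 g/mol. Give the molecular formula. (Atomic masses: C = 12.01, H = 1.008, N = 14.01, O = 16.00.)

Assume 100 g: 47.03 g C, 9.869 g H, 27.43 g N, 15.671 g O.
C: 47.03 g ÷ 12.01 g/mol = 3.916 mol
H: 9.869 g ÷ 1.008 g/mol = 9.791 mol
N: 27.43 g ÷ 14.01 g/mol = 1.958 mol
O: 15.671 g ÷ 16.00 g/mol = 0.9794 mol
Ratios (÷ 0.9794): C 3.998, H 9.996, N 1.999, O 1.000
≈ 4:10:2:1 → C4H10N2O
Empirical-formula mass = 102.14 g/mol
n = 204 / 102.14 = 2.00 ≈ 2
Molecular formula = (C4H10N2O)×2 = C8H20N4O2

C8H20N4O2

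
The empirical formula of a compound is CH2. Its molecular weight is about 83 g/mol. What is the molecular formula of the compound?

C6H12

Empirical-formula mass = 14.03 g/mol
n = 83 / 14.03 = 5.92 ≈ 6
Molecular formula = (CH2)6 = C6H12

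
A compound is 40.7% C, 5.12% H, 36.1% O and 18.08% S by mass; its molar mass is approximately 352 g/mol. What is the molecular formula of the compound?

C12H18O8S2

Assume 100 g: 40.7 g C, 5.12 g H, 36.1 g O, 18.08 g S.
C: 40.7 g ÷ 12.01 g/mol = 3.389 mol
H: 5.12 g ÷ 1.008 g/mol = 5.079 mol
O: 36.1 g ÷ 16.00 g/mol = 2.256 mol
S: 18.08 g ÷ 32.07 g/mol = 0.5638 mol
Divide by the smallest (0.5638 mol S): C 6.011, H 9.010, O 4.002, S 1.000
→ C6H9O4S
Empirical-formula mass = 177.20 g/mol
n = 352 / 177.20 = 1.99 ≈ 2
Molecular formula = (C6H9O4S)×2 = C12H18O8S2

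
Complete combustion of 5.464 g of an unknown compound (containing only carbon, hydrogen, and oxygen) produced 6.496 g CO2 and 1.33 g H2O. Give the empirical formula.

mol C = 6.496 / 44.01 = 0.1476; mass C = 0.1476 × 12.01 = 1.773 g
mol H = 2 × (1.33 / 18.02) = 0.1476; mass H = 0.1476 × 1.008 = 0.1488 g
mass O = 5.464 − (1.922) = 3.542 g → mol O = 0.2214
Divide by the smallest (0.1476 mol C): C 1.000, H 1.000, O 1.500
Multiply by 2: C 2.00, H 2.00, O 3.00 → C2H2O3

C2H2O3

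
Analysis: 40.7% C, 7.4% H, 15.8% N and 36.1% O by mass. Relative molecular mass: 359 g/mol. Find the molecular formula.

Assume 100 g: 40.7 g C, 7.4 g H, 15.8 g N, 36.1 g O.
C: 40.7 g ÷ 12.01 g/mol = 3.389 mol
H: 7.4 g ÷ 1.008 g/mol = 7.341 mol
N: 15.8 g ÷ 14.01 g/mol = 1.128 mol
O: 36.1 g ÷ 16.00 g/mol = 2.256 mol
Smallest is N at 1.128 mol; normalising gives C 3.005, H 6.510, N 1.000, O 2.001
Multiply by 2: C 6.01, H 13.02, N 2.00, O 4.00 → C6H13N2O4
Empirical-formula mass = 177.18 g/mol
n = 359 / 177.18 = 2.03 ≈ 2
Molecular formula = (C6H13N2O4)×2 = C12H26N4O8

C12H26N4O8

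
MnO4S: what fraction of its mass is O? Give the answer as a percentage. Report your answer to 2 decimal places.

Molar mass = 1(54.94) + 4(16.00) + 1(32.07) = 151.010 g/mol
Mass of O per mole = 4 × 16.00 = 64.000 g
% O = 64.000 / 151.010 × 100 = 42.38%

42.38%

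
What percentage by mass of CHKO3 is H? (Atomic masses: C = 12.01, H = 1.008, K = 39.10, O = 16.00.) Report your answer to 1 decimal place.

Molar mass = 1(12.01) + 1(1.008) + 1(39.10) + 3(16.00) = 100.118 g/mol
Mass of H per mole = 1 × 1.008 = 1.008 g
% H = 1.008 / 100.118 × 100 = 1.0%

1.0%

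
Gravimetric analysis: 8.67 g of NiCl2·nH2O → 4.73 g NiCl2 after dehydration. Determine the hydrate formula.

NiCl2·6H2O

Mass of water lost = 8.67 − 4.73 = 3.94 g → 3.94 / 18.02 = 0.2186 mol H2O
Molar mass of NiCl2 = 129.59 g/mol → mol NiCl2 = 4.73 / 129.59 = 0.0365
n = 0.2186 / 0.0365 = 5.99 ≈ 6 → NiCl2·6H2O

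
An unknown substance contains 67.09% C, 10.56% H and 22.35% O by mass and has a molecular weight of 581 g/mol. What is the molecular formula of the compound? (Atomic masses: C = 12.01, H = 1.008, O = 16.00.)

C32H60O8

Assume 100 g: 67.09 g C, 10.56 g H, 22.35 g O.
Moles — C: 67.09 / 12.01 = 5.586 mol; H: 10.56 / 1.008 = 10.48 mol; O: 22.35 / 16.00 = 1.397 mol
Smallest is O at 1.397 mol; normalising gives C 3.999, H 7.500, O 1.000
Multiply by 2: C 8.00, H 15.00, O 2.00 → C8H15O2
Empirical-formula mass = 143.20 g/mol
n = 581 / 143.20 = 4.06 ≈ 4
Molecular formula = (C8H15O2)×4 = C32H60O8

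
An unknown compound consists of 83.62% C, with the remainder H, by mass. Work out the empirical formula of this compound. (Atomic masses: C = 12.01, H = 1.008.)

Assume 100 g: 83.62 g C, 16.38 g H.
Moles — C: 83.62 / 12.01 = 6.963 mol; H: 16.38 / 1.008 = 16.25 mol
Smallest is C at 6.963 mol; normalising gives C 1.000, H 2.334
Multiply by 3: C 3.00, H 7.00 → C3H7

C3H7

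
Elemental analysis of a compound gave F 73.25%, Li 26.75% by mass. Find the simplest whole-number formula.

FLi

Assume 100 g: 73.25 g F, 26.75 g Li.
F: 73.25 g ÷ 19.00 g/mol = 3.855 mol
Li: 26.75 g ÷ 6.94 g/mol = 3.854 mol
Divide by the smallest (3.854 mol Li): F 1.000, Li 1.000
≈ 1:1 → FLi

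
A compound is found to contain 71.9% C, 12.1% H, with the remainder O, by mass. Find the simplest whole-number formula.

C6H12O

Assume 100 g: 71.9 g C, 12.1 g H, 16 g O.
C: 71.9 g ÷ 12.01 g/mol = 5.987 mol
H: 12.1 g ÷ 1.008 g/mol = 12 mol
O: 16 g ÷ 16.00 g/mol = 1 mol
Ratios (÷ 1): C 5.987, H 12.004, O 1.000
≈ 6:12:1 → C6H12O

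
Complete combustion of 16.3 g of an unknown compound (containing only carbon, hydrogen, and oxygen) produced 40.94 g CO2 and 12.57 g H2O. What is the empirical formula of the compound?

mol C = 40.94 / 44.01 = 0.9302; mass C = 0.9302 × 12.01 = 11.17 g
mol H = 2 × (12.57 / 18.02) = 1.395; mass H = 1.395 × 1.008 = 1.406 g
mass O = 16.3 − (12.58) = 3.722 g → mol O = 0.2326
Smallest is O at 0.2326 mol; normalising gives C 3.999, H 5.998, O 1.000
≈ 4:6:1 → C4H6O

C4H6O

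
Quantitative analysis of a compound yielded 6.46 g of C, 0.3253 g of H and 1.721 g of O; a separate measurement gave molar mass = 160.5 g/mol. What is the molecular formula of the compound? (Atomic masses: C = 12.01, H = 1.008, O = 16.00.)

n(C) = 6.46/12.01 = 0.5379, n(H) = 0.3253/1.008 = 0.3227, n(O) = 1.721/16.00 = 0.1076
Ratios (÷ 0.1076): C 5.001, H 3.000, O 1.000
Ratio ≈ 5:3:1, so the empirical formula is C5H3O
Empirical-formula mass = 79.07 g/mol
n = 160.5 / 79.07 = 2.03 ≈ 2
Molecular formula = (C5H3O)×2 = C10H6O2

C10H6O2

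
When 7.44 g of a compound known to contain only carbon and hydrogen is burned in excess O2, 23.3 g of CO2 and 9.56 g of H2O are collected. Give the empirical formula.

CH2

mol C = 23.3 / 44.01 = 0.5294; mass C = 0.5294 × 12.01 = 6.358 g
mol H = 2 × (9.56 / 18.02) = 1.061; mass H = 1.061 × 1.008 = 1.070 g
Divide by the smallest (0.5294 mol C): C 1.000, H 2.004
→ CH2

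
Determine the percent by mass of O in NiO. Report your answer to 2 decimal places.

Molar mass = 1(58.69) + 1(16.00) = 74.690 g/mol
Mass of O per mole = 1 × 16.00 = 16.000 g
% O = 16.000 / 74.690 × 100 = 21.42%

21.42%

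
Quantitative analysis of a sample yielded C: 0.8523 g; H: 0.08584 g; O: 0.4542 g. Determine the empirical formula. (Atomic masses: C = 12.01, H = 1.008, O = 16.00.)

Moles — C: 0.8523 / 12.01 = 0.07097 mol; H: 0.08584 / 1.008 = 0.08516 mol; O: 0.4542 / 16.00 = 0.02839 mol
Smallest is O at 0.02839 mol; normalising gives C 2.500, H 3.000, O 1.000
Multiply by 2: C 5.00, H 6.00, O 2.00 → C5H6O2

C5H6O2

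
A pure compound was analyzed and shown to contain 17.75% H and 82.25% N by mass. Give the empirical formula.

Assume 100 g: 17.75 g H, 82.25 g N.
Moles — H: 17.75 / 1.008 = 17.61 mol; N: 82.25 / 14.01 = 5.871 mol
Smallest is N at 5.871 mol; normalising gives H 2.999, N 1.000
→ H3N

H3N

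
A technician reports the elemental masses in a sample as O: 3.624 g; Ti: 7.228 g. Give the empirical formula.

O3Ti2

O: 3.624 g ÷ 16.00 g/mol = 0.2265 mol
Ti: 7.228 g ÷ 47.87 g/mol = 0.151 mol
Ratios (÷ 0.151): O 1.500, Ti 1.000
×2: O 3.00, Ti 2.00 → O3Ti2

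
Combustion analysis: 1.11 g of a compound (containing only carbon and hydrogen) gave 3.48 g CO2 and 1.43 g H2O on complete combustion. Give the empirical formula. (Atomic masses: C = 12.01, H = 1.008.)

CH2

mol C = 3.48 / 44.01 = 0.07907; mass C = 0.07907 × 12.01 = 0.9497 g
mol H = 2 × (1.43 / 18.02) = 0.1587; mass H = 0.1587 × 1.008 = 0.1600 g
Smallest is C at 0.07907 mol; normalising gives C 1.000, H 2.007
Ratio ≈ 1:2, so the empirical formula is CH2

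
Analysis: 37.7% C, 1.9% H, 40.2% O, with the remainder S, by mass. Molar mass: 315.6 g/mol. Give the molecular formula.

C10H6O8S2

Assume 100 g: 37.7 g C, 1.9 g H, 40.2 g O, 20.2 g S.
n(C) = 37.7/12.01 = 3.139, n(H) = 1.9/1.008 = 1.885, n(O) = 40.2/16.00 = 2.513, n(S) = 20.2/32.07 = 0.6299
Divide by the smallest (0.6299 mol S): C 4.984, H 2.993, O 3.989, S 1.000
→ C5H3O4S
Empirical-formula mass = 159.14 g/mol
n = 315.6 / 159.14 = 1.98 ≈ 2
Molecular formula = (C5H3O4S)×2 = C10H6O8S2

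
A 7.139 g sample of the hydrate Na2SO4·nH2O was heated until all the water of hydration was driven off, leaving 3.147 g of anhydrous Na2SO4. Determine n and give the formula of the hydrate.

Na2SO4·10H2O

Mass of water lost = 7.139 − 3.147 = 3.992 g → 3.992 / 18.02 = 0.2215 mol H2O
Molar mass of Na2SO4 = 142.05 g/mol → mol Na2SO4 = 3.147 / 142.05 = 0.02215
n = 0.2215 / 0.02215 = 10.00 ≈ 10 → Na2SO4·10H2O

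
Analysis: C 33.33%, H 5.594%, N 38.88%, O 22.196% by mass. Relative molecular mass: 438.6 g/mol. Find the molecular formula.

Assume 100 g: 33.33 g C, 5.594 g H, 38.88 g N, 22.196 g O.
Moles — C: 33.33 / 12.01 = 2.775 mol; H: 5.594 / 1.008 = 5.55 mol; N: 38.88 / 14.01 = 2.775 mol; O: 22.196 / 16.00 = 1.387 mol
Smallest is O at 1.387 mol; normalising gives C 2.000, H 4.000, N 2.000, O 1.000
→ C2H4N2O
Empirical-formula mass = 72.07 g/mol
n = 438.6 / 72.07 = 6.09 ≈ 6
Molecular formula = (C2H4N2O)×6 = C12H24N12O6

C12H24N12O6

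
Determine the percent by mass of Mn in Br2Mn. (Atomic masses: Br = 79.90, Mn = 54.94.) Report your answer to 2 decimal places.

Molar mass = 2(79.90) + 1(54.94) = 214.740 g/mol
Mass of Mn per mole = 1 × 54.94 = 54.940 g
% Mn = 54.940 / 214.740 × 100 = 25.58%

25.58%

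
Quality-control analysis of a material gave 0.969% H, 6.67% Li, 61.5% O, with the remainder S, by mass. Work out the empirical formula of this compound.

Assume 100 g: 0.969 g H, 6.67 g Li, 61.5 g O, 30.86 g S.
Moles — H: 0.969 / 1.008 = 0.9613 mol; Li: 6.67 / 6.94 = 0.9611 mol; O: 61.5 / 16.00 = 3.844 mol; S: 30.86 / 32.07 = 0.9623 mol
Smallest is Li at 0.9611 mol; normalising gives H 1.000, Li 1.000, O 3.999, S 1.001
→ HLiO4S

HLiO4S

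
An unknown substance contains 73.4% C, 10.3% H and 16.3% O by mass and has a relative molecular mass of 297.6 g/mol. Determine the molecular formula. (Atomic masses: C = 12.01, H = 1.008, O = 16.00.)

C18H30O3

Assume 100 g: 73.4 g C, 10.3 g H, 16.3 g O.
n(C) = 73.4/12.01 = 6.112, n(H) = 10.3/1.008 = 10.22, n(O) = 16.3/16.00 = 1.019
Smallest is O at 1.019 mol; normalising gives C 5.999, H 10.030, O 1.000
Ratio ≈ 6:10:1, so the empirical formula is C6H10O
Empirical-formula mass = 98.14 g/mol
n = 297.6 / 98.14 = 3.03 ≈ 3
Molecular formula = (C6H10O)×3 = C18H30O3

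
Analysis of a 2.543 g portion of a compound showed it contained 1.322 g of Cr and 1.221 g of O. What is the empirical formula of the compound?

Cr: 1.322 g ÷ 52.00 g/mol = 0.02542 mol
O: 1.221 g ÷ 16.00 g/mol = 0.07631 mol
Smallest is Cr at 0.02542 mol; normalising gives Cr 1.000, O 3.002
→ CrO3

CrO3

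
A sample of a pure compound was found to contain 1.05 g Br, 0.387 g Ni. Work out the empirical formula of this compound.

n(Br) = 1.05/79.90 = 0.01314, n(Ni) = 0.387/58.69 = 0.006594
Divide by the smallest (0.006594 mol Ni): Br 1.993, Ni 1.000
→ Br2Ni

Br2Ni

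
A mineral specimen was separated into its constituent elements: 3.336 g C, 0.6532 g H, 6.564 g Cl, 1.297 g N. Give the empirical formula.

n(C) = 3.336/12.01 = 0.2778, n(H) = 0.6532/1.008 = 0.648, n(Cl) = 6.564/35.45 = 0.1852, n(N) = 1.297/14.01 = 0.09258
Divide by the smallest (0.09258 mol N): C 3.000, H 7.000, Cl 2.000, N 1.000
≈ 3:7:2:1 → C3H7Cl2N

C3H7Cl2N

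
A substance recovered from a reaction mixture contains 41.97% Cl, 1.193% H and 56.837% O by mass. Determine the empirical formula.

ClHO3

Assume 100 g: 41.97 g Cl, 1.193 g H, 56.837 g O.
Moles — Cl: 41.97 / 35.45 = 1.184 mol; H: 1.193 / 1.008 = 1.184 mol; O: 56.837 / 16.00 = 3.552 mol
Smallest is H at 1.184 mol; normalising gives Cl 1.000, H 1.000, O 3.001
≈ 1:1:3 → ClHO3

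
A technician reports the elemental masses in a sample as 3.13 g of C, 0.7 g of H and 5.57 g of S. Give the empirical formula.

Moles — C: 3.13 / 12.01 = 0.2606 mol; H: 0.7 / 1.008 = 0.6944 mol; S: 5.57 / 32.07 = 0.1737 mol
Smallest is S at 0.1737 mol; normalising gives C 1.501, H 3.998, S 1.000
Scaling by 2: C 3.00, H 8.00, S 2.00 → C3H8S2

C3H8S2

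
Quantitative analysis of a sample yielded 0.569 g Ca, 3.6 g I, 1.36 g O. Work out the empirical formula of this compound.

CaI2O6

Ca: 0.569 g ÷ 40.08 g/mol = 0.0142 mol
I: 3.6 g ÷ 126.90 g/mol = 0.02837 mol
O: 1.36 g ÷ 16.00 g/mol = 0.085 mol
Ratios (÷ 0.0142): Ca 1.000, I 1.998, O 5.987
Ratio ≈ 1:2:6, so the empirical formula is CaI2O6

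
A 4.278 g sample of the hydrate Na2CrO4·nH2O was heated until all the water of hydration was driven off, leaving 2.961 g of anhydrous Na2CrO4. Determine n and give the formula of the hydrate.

Na2CrO4·4H2O

Mass of water lost = 4.278 − 2.961 = 1.317 g → 1.317 / 18.02 = 0.07309 mol H2O
Molar mass of Na2CrO4 = 161.98 g/mol → mol Na2CrO4 = 2.961 / 161.98 = 0.01828
n = 0.07309 / 0.01828 = 4.00 ≈ 4 → Na2CrO4·4H2O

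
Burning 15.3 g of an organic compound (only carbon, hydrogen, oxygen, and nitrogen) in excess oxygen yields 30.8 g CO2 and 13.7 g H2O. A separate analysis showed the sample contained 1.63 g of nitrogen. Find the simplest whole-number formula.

mol C = 30.8 / 44.01 = 0.6998; mass C = 0.6998 × 12.01 = 8.405 g
mol H = 2 × (13.7 / 18.02) = 1.521; mass H = 1.521 × 1.008 = 1.533 g
mol N = 1.63 / 14.01 = 0.1163
mass O = 15.3 − (11.57) = 3.732 g → mol O = 0.2333
Smallest is N at 0.1163 mol; normalising gives C 6.015, H 13.069, N 1.000, O 2.005
→ C6H13NO2

C6H13NO2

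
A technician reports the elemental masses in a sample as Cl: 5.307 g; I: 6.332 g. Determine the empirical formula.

n(Cl) = 5.307/35.45 = 0.1497, n(I) = 6.332/126.90 = 0.0499
Divide by the smallest (0.0499 mol I): Cl 3.000, I 1.000
Ratio ≈ 3:1, so the empirical formula is Cl3I

Cl3I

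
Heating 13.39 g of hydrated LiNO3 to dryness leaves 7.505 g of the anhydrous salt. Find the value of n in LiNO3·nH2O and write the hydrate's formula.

Mass of water lost = 13.39 − 7.505 = 5.885 g → 5.885 / 18.02 = 0.3266 mol H2O
Molar mass of LiNO3 = 68.95 g/mol → mol LiNO3 = 7.505 / 68.95 = 0.1088
n = 0.3266 / 0.1088 = 3.00 ≈ 3 → LiNO3·3H2O

LiNO3·3H2O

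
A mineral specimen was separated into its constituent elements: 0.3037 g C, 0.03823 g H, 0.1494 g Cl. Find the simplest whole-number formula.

C: 0.3037 g ÷ 12.01 g/mol = 0.02529 mol
H: 0.03823 g ÷ 1.008 g/mol = 0.03793 mol
Cl: 0.1494 g ÷ 35.45 g/mol = 0.004214 mol
Divide by the smallest (0.004214 mol Cl): C 6.000, H 8.999, Cl 1.000
≈ 6:9:1 → C6H9Cl

C6H9Cl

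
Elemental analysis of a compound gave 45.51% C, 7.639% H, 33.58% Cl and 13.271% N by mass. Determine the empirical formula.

C4H8ClN

Assume 100 g: 45.51 g C, 7.639 g H, 33.58 g Cl, 13.271 g N.
Moles — C: 45.51 / 12.01 = 3.789 mol; H: 7.639 / 1.008 = 7.578 mol; Cl: 33.58 / 35.45 = 0.9472 mol; N: 13.271 / 14.01 = 0.9473 mol
Smallest is Cl at 0.9472 mol; normalising gives C 4.000, H 8.000, Cl 1.000, N 1.000
≈ 4:8:1:1 → C4H8ClN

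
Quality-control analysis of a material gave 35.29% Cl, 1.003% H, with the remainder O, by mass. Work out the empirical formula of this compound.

Assume 100 g: 35.29 g Cl, 1.003 g H, 63.707 g O.
n(Cl) = 35.29/35.45 = 0.9955, n(H) = 1.003/1.008 = 0.995, n(O) = 63.707/16.00 = 3.982
Divide by the smallest (0.995 mol H): Cl 1.000, H 1.000, O 4.002
→ ClHO4

ClHO4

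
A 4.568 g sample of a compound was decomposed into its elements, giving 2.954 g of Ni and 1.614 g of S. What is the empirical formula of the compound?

Ni: 2.954 g ÷ 58.69 g/mol = 0.05033 mol
S: 1.614 g ÷ 32.07 g/mol = 0.05033 mol
Ratios (÷ 0.05033): Ni 1.000, S 1.000
→ NiS

NiS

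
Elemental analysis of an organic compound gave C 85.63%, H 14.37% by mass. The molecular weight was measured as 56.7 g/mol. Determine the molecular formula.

C4H8

Assume 100 g: 85.63 g C, 14.37 g H.
C: 85.63 g ÷ 12.01 g/mol = 7.13 mol
H: 14.37 g ÷ 1.008 g/mol = 14.26 mol
Smallest is C at 7.13 mol; normalising gives C 1.000, H 1.999
≈ 1:2 → CH2
Empirical-formula mass = 14.03 g/mol
n = 56.7 / 14.03 = 4.04 ≈ 4
Molecular formula = (CH2)×4 = C4H8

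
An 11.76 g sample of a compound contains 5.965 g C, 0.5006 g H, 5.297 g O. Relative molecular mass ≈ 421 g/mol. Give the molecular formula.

C18H18O12

Moles — C: 5.965 / 12.01 = 0.4967 mol; H: 0.5006 / 1.008 = 0.4966 mol; O: 5.297 / 16.00 = 0.3311 mol
Ratios (÷ 0.3311): C 1.500, H 1.500, O 1.000
×2: C 3.00, H 3.00, O 2.00 → C3H3O2
Empirical-formula mass = 71.05 g/mol
n = 421 / 71.05 = 5.93 ≈ 6
Molecular formula = (C3H3O2)×6 = C18H18O12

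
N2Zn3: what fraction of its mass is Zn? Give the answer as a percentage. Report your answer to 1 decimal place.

87.5%

Molar mass = 2(14.01) + 3(65.38) = 224.160 g/mol
Mass of Zn per mole = 3 × 65.38 = 196.140 g
% Zn = 196.140 / 224.160 × 100 = 87.5%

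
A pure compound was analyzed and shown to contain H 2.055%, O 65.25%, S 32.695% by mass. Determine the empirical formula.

Assume 100 g: 2.055 g H, 65.25 g O, 32.695 g S.
n(H) = 2.055/1.008 = 2.039, n(O) = 65.25/16.00 = 4.078, n(S) = 32.695/32.07 = 1.019
Divide by the smallest (1.019 mol S): H 2.000, O 4.000, S 1.000
→ H2O4S

H2O4S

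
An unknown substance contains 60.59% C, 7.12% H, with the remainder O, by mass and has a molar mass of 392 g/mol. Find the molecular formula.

C20H28O8

Assume 100 g: 60.59 g C, 7.12 g H, 32.29 g O.
C: 60.59 g ÷ 12.01 g/mol = 5.045 mol
H: 7.12 g ÷ 1.008 g/mol = 7.063 mol
O: 32.29 g ÷ 16.00 g/mol = 2.018 mol
Ratios (÷ 2.018): C 2.500, H 3.500, O 1.000
Multiply by 2: C 5.00, H 7.00, O 2.00 → C5H7O2
Empirical-formula mass = 99.11 g/mol
n = 392 / 99.11 = 3.96 ≈ 4
Molecular formula = (C5H7O2)×4 = C20H28O8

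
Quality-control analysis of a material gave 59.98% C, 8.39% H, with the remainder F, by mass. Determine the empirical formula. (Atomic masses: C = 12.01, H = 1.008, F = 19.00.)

Assume 100 g: 59.98 g C, 8.39 g H, 31.63 g F.
C: 59.98 g ÷ 12.01 g/mol = 4.994 mol
H: 8.39 g ÷ 1.008 g/mol = 8.323 mol
F: 31.63 g ÷ 19.00 g/mol = 1.665 mol
Smallest is F at 1.665 mol; normalising gives C 3.000, H 5.000, F 1.000
Ratio ≈ 3:5:1, so the empirical formula is C3H5F

C3H5F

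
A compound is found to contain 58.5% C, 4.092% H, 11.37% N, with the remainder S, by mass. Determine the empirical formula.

Assume 100 g: 58.5 g C, 4.092 g H, 11.37 g N, 26.038 g S.
C: 58.5 g ÷ 12.01 g/mol = 4.871 mol
H: 4.092 g ÷ 1.008 g/mol = 4.06 mol
N: 11.37 g ÷ 14.01 g/mol = 0.8116 mol
S: 26.038 g ÷ 32.07 g/mol = 0.8119 mol
Ratios (÷ 0.8116): C 6.002, H 5.002, N 1.000, S 1.000
Ratio ≈ 6:5:1:1, so the empirical formula is C6H5NS

C6H5NS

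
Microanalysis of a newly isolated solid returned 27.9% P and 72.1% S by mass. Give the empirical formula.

Assume 100 g: 27.9 g P, 72.1 g S.
Moles — P: 27.9 / 30.97 = 0.9009 mol; S: 72.1 / 32.07 = 2.248 mol
Smallest is P at 0.9009 mol; normalising gives P 1.000, S 2.496
×2: P 2.00, S 4.99 → P2S5

P2S5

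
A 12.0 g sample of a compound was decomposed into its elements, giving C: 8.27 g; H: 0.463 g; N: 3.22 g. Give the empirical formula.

Moles — C: 8.27 / 12.01 = 0.6886 mol; H: 0.463 / 1.008 = 0.4593 mol; N: 3.22 / 14.01 = 0.2298 mol
Divide by the smallest (0.2298 mol N): C 2.996, H 1.998, N 1.000
≈ 3:2:1 → C3H2N

C3H2N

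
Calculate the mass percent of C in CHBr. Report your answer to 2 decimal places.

Molar mass = 1(12.01) + 1(1.008) + 1(79.90) = 92.918 g/mol
Mass of C per mole = 1 × 12.01 = 12.010 g
% C = 12.010 / 92.918 × 100 = 12.93%

12.93%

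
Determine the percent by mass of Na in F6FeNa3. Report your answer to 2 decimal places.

28.88%

Molar mass = 6(19.00) + 1(55.85) + 3(22.99) = 238.820 g/mol
Mass of Na per mole = 3 × 22.99 = 68.970 g
% Na = 68.970 / 238.820 × 100 = 28.88%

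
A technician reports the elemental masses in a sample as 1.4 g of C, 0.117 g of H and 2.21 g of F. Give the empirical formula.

C: 1.4 g ÷ 12.01 g/mol = 0.1166 mol
H: 0.117 g ÷ 1.008 g/mol = 0.1161 mol
F: 2.21 g ÷ 19.00 g/mol = 0.1163 mol
Ratios (÷ 0.1161): C 1.004, H 1.000, F 1.002
≈ 1:1:1 → CHF

CHF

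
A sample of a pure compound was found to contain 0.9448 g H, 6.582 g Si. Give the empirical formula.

H4Si

n(H) = 0.9448/1.008 = 0.9373, n(Si) = 6.582/28.09 = 0.2343
Divide by the smallest (0.2343 mol Si): H 4.000, Si 1.000
≈ 4:1 → H4Si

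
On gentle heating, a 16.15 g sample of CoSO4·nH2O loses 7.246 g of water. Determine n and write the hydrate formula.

CoSO4·7H2O

Mass of anhydrous CoSO4 = 16.15 − 7.246 = 8.904 g
mol H2O = 7.246 / 18.02 = 0.4021
Molar mass of CoSO4 = 155.00 g/mol → mol CoSO4 = 8.904 / 155.00 = 0.05745
n = 0.4021 / 0.05745 = 7.00 ≈ 7 → CoSO4·7H2O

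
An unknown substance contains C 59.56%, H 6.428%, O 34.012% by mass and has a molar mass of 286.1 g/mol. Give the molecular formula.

C14H18O6

Assume 100 g: 59.56 g C, 6.428 g H, 34.012 g O.
Moles — C: 59.56 / 12.01 = 4.959 mol; H: 6.428 / 1.008 = 6.377 mol; O: 34.012 / 16.00 = 2.126 mol
Ratios (÷ 2.126): C 2.333, H 3.000, O 1.000
×3: C 7.00, H 9.00, O 3.00 → C7H9O3
Empirical-formula mass = 141.14 g/mol
n = 286.1 / 141.14 = 2.03 ≈ 2
Molecular formula = (C7H9O3)×2 = C14H18O6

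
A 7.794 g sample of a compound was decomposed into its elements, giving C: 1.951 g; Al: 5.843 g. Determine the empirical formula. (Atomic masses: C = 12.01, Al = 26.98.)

Moles — C: 1.951 / 12.01 = 0.1624 mol; Al: 5.843 / 26.98 = 0.2166 mol
Ratios (÷ 0.1624): C 1.000, Al 1.333
Multiply by 3: C 3.00, Al 4.00 → C3Al4

C3Al4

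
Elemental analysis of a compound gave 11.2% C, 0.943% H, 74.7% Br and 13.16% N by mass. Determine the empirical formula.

CHBrN

Assume 100 g: 11.2 g C, 0.943 g H, 74.7 g Br, 13.16 g N.
C: 11.2 g ÷ 12.01 g/mol = 0.9326 mol
H: 0.943 g ÷ 1.008 g/mol = 0.9355 mol
Br: 74.7 g ÷ 79.90 g/mol = 0.9349 mol
N: 13.16 g ÷ 14.01 g/mol = 0.9393 mol
Ratios (÷ 0.9326): C 1.000, H 1.003, Br 1.003, N 1.007
Ratio ≈ 1:1:1:1, so the empirical formula is CHBrN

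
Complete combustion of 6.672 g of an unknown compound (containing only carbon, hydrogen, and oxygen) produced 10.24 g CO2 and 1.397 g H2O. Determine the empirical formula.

mol C = 10.24 / 44.01 = 0.2327; mass C = 0.2327 × 12.01 = 2.794 g
mol H = 2 × (1.397 / 18.02) = 0.1550; mass H = 0.1550 × 1.008 = 0.1563 g
mass O = 6.672 − (2.951) = 3.721 g → mol O = 0.2326
Smallest is H at 0.155 mol; normalising gives C 1.501, H 1.000, O 1.500
Multiply by 2: C 3.00, H 2.00, O 3.00 → C3H2O3

C3H2O3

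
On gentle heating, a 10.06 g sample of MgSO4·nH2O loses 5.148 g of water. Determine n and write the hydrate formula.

MgSO4·7H2O

Mass of anhydrous MgSO4 = 10.06 − 5.148 = 4.912 g
mol H2O = 5.148 / 18.02 = 0.2857
Molar mass of MgSO4 = 120.38 g/mol → mol MgSO4 = 4.912 / 120.38 = 0.0408
n = 0.2857 / 0.0408 = 7.00 ≈ 7 → MgSO4·7H2O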